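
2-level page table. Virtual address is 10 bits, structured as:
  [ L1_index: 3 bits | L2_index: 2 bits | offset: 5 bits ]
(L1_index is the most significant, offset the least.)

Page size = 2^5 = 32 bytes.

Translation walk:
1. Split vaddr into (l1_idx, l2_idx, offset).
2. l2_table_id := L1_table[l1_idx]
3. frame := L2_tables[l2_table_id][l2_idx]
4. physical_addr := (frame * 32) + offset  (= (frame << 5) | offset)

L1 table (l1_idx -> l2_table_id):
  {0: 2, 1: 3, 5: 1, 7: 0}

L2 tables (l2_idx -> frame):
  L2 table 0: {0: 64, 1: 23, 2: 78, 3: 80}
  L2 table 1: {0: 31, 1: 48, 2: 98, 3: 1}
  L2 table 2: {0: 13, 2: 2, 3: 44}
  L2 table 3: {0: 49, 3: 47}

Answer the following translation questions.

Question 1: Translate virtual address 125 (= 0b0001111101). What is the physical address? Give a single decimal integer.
vaddr = 125 = 0b0001111101
Split: l1_idx=0, l2_idx=3, offset=29
L1[0] = 2
L2[2][3] = 44
paddr = 44 * 32 + 29 = 1437

Answer: 1437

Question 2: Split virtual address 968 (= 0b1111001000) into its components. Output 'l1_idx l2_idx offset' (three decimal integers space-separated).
vaddr = 968 = 0b1111001000
  top 3 bits -> l1_idx = 7
  next 2 bits -> l2_idx = 2
  bottom 5 bits -> offset = 8

Answer: 7 2 8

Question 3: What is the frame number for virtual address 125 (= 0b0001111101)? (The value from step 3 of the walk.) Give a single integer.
Answer: 44

Derivation:
vaddr = 125: l1_idx=0, l2_idx=3
L1[0] = 2; L2[2][3] = 44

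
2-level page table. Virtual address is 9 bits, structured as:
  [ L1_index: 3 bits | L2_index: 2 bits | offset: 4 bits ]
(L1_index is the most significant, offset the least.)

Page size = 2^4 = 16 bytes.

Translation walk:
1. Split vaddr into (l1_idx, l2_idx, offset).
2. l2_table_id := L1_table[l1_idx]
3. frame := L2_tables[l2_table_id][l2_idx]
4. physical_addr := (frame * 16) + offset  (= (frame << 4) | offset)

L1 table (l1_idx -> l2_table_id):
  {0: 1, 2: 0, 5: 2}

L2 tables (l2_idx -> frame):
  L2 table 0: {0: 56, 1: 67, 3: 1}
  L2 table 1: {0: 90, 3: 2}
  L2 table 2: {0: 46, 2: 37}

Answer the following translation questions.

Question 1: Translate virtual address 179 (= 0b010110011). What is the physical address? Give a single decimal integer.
Answer: 19

Derivation:
vaddr = 179 = 0b010110011
Split: l1_idx=2, l2_idx=3, offset=3
L1[2] = 0
L2[0][3] = 1
paddr = 1 * 16 + 3 = 19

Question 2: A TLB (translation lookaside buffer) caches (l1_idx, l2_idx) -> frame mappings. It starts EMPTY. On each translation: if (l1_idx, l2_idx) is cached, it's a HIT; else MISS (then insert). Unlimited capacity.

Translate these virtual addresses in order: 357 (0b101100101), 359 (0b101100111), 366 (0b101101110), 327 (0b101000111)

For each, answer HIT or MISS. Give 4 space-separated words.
Answer: MISS HIT HIT MISS

Derivation:
vaddr=357: (5,2) not in TLB -> MISS, insert
vaddr=359: (5,2) in TLB -> HIT
vaddr=366: (5,2) in TLB -> HIT
vaddr=327: (5,0) not in TLB -> MISS, insert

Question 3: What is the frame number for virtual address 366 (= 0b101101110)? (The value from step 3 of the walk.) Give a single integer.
Answer: 37

Derivation:
vaddr = 366: l1_idx=5, l2_idx=2
L1[5] = 2; L2[2][2] = 37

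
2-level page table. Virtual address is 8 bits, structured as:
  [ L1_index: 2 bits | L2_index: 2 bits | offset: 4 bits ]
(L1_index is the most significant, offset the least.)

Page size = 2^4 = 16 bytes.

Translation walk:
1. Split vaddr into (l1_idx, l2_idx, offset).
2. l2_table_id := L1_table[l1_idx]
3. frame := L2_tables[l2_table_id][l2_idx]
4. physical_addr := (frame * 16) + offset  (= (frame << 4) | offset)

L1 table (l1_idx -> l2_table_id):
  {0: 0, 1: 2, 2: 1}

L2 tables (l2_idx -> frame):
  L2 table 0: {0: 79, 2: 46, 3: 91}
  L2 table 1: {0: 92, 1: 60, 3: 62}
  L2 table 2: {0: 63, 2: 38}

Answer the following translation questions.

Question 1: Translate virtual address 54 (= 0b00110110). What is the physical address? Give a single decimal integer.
vaddr = 54 = 0b00110110
Split: l1_idx=0, l2_idx=3, offset=6
L1[0] = 0
L2[0][3] = 91
paddr = 91 * 16 + 6 = 1462

Answer: 1462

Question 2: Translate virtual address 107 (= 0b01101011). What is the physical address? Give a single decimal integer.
vaddr = 107 = 0b01101011
Split: l1_idx=1, l2_idx=2, offset=11
L1[1] = 2
L2[2][2] = 38
paddr = 38 * 16 + 11 = 619

Answer: 619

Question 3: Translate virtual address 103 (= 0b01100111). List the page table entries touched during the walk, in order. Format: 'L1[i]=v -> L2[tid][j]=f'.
vaddr = 103 = 0b01100111
Split: l1_idx=1, l2_idx=2, offset=7

Answer: L1[1]=2 -> L2[2][2]=38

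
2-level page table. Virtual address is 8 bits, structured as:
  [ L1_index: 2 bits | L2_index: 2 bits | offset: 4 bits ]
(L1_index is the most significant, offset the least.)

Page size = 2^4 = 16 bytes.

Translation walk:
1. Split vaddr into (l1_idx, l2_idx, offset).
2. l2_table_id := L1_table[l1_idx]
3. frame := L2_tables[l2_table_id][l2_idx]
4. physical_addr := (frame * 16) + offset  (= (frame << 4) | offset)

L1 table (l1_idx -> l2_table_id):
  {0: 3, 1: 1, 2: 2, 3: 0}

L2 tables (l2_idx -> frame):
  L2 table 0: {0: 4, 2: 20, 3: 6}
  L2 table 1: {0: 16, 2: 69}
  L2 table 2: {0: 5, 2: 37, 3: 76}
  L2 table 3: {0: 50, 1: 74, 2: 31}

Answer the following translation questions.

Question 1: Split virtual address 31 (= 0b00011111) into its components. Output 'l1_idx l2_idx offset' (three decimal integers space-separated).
vaddr = 31 = 0b00011111
  top 2 bits -> l1_idx = 0
  next 2 bits -> l2_idx = 1
  bottom 4 bits -> offset = 15

Answer: 0 1 15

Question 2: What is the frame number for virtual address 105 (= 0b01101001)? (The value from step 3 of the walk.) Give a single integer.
Answer: 69

Derivation:
vaddr = 105: l1_idx=1, l2_idx=2
L1[1] = 1; L2[1][2] = 69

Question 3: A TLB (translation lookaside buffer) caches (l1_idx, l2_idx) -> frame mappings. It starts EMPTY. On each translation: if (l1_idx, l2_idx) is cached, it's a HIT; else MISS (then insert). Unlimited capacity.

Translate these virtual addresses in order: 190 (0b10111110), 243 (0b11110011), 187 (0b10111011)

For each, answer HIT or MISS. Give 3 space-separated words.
Answer: MISS MISS HIT

Derivation:
vaddr=190: (2,3) not in TLB -> MISS, insert
vaddr=243: (3,3) not in TLB -> MISS, insert
vaddr=187: (2,3) in TLB -> HIT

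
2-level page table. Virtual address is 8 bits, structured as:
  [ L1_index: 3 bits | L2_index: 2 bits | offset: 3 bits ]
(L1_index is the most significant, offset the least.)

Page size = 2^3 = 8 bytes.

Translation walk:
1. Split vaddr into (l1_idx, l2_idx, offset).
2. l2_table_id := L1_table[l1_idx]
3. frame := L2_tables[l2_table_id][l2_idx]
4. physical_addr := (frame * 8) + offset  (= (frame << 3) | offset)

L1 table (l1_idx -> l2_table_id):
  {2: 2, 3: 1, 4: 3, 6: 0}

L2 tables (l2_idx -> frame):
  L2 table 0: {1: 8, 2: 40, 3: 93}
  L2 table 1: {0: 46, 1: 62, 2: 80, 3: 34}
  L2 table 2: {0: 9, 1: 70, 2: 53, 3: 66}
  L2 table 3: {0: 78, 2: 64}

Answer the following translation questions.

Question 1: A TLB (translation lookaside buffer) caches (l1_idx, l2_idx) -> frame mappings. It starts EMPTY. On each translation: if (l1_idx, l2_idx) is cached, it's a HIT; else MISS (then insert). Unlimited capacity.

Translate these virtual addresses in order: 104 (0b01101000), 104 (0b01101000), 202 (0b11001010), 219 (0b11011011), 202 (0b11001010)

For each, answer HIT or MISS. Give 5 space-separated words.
vaddr=104: (3,1) not in TLB -> MISS, insert
vaddr=104: (3,1) in TLB -> HIT
vaddr=202: (6,1) not in TLB -> MISS, insert
vaddr=219: (6,3) not in TLB -> MISS, insert
vaddr=202: (6,1) in TLB -> HIT

Answer: MISS HIT MISS MISS HIT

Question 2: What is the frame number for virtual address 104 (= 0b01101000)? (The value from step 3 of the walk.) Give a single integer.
vaddr = 104: l1_idx=3, l2_idx=1
L1[3] = 1; L2[1][1] = 62

Answer: 62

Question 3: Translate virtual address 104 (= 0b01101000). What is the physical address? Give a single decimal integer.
vaddr = 104 = 0b01101000
Split: l1_idx=3, l2_idx=1, offset=0
L1[3] = 1
L2[1][1] = 62
paddr = 62 * 8 + 0 = 496

Answer: 496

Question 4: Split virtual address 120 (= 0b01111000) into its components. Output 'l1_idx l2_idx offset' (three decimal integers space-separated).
Answer: 3 3 0

Derivation:
vaddr = 120 = 0b01111000
  top 3 bits -> l1_idx = 3
  next 2 bits -> l2_idx = 3
  bottom 3 bits -> offset = 0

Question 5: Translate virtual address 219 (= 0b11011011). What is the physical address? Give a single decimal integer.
Answer: 747

Derivation:
vaddr = 219 = 0b11011011
Split: l1_idx=6, l2_idx=3, offset=3
L1[6] = 0
L2[0][3] = 93
paddr = 93 * 8 + 3 = 747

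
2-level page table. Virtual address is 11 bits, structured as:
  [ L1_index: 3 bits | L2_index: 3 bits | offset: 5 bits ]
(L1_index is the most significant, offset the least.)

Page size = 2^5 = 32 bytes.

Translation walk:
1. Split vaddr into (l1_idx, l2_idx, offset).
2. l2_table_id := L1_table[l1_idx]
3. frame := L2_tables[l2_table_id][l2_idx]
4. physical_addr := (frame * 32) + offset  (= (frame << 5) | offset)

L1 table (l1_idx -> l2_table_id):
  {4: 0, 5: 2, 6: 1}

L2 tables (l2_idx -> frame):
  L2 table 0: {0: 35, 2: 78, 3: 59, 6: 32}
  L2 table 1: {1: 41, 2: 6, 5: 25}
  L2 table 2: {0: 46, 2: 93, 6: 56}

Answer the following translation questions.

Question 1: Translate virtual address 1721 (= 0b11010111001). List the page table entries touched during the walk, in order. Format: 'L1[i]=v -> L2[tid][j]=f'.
Answer: L1[6]=1 -> L2[1][5]=25

Derivation:
vaddr = 1721 = 0b11010111001
Split: l1_idx=6, l2_idx=5, offset=25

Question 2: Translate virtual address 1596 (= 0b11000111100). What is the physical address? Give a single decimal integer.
Answer: 1340

Derivation:
vaddr = 1596 = 0b11000111100
Split: l1_idx=6, l2_idx=1, offset=28
L1[6] = 1
L2[1][1] = 41
paddr = 41 * 32 + 28 = 1340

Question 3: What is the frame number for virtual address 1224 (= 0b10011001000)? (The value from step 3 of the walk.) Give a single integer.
vaddr = 1224: l1_idx=4, l2_idx=6
L1[4] = 0; L2[0][6] = 32

Answer: 32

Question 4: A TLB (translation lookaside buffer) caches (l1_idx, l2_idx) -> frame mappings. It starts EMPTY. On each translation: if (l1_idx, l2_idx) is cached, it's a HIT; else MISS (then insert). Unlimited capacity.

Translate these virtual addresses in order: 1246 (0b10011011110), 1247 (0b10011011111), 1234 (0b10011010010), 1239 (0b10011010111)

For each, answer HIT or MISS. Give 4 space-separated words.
Answer: MISS HIT HIT HIT

Derivation:
vaddr=1246: (4,6) not in TLB -> MISS, insert
vaddr=1247: (4,6) in TLB -> HIT
vaddr=1234: (4,6) in TLB -> HIT
vaddr=1239: (4,6) in TLB -> HIT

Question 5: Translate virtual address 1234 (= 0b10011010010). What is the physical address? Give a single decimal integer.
vaddr = 1234 = 0b10011010010
Split: l1_idx=4, l2_idx=6, offset=18
L1[4] = 0
L2[0][6] = 32
paddr = 32 * 32 + 18 = 1042

Answer: 1042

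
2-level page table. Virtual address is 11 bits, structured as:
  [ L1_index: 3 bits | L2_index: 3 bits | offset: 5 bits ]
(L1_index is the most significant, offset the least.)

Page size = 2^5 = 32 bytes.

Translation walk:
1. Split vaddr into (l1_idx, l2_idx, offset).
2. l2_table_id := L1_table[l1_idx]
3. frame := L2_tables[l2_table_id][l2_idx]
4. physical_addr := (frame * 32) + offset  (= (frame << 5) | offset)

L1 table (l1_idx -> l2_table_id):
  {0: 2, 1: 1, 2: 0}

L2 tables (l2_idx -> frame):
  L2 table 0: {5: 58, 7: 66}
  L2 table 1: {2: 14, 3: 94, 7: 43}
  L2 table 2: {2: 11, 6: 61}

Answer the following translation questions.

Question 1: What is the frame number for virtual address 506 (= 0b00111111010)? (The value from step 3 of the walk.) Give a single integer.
Answer: 43

Derivation:
vaddr = 506: l1_idx=1, l2_idx=7
L1[1] = 1; L2[1][7] = 43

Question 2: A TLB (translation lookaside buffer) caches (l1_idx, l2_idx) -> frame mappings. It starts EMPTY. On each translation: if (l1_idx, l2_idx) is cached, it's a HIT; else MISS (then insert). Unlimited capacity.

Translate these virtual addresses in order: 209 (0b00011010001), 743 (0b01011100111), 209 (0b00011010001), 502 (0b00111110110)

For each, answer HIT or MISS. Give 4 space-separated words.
Answer: MISS MISS HIT MISS

Derivation:
vaddr=209: (0,6) not in TLB -> MISS, insert
vaddr=743: (2,7) not in TLB -> MISS, insert
vaddr=209: (0,6) in TLB -> HIT
vaddr=502: (1,7) not in TLB -> MISS, insert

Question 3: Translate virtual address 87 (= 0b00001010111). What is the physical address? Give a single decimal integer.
vaddr = 87 = 0b00001010111
Split: l1_idx=0, l2_idx=2, offset=23
L1[0] = 2
L2[2][2] = 11
paddr = 11 * 32 + 23 = 375

Answer: 375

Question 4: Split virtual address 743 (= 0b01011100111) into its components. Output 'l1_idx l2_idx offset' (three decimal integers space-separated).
Answer: 2 7 7

Derivation:
vaddr = 743 = 0b01011100111
  top 3 bits -> l1_idx = 2
  next 3 bits -> l2_idx = 7
  bottom 5 bits -> offset = 7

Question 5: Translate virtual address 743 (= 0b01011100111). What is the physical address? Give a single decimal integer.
Answer: 2119

Derivation:
vaddr = 743 = 0b01011100111
Split: l1_idx=2, l2_idx=7, offset=7
L1[2] = 0
L2[0][7] = 66
paddr = 66 * 32 + 7 = 2119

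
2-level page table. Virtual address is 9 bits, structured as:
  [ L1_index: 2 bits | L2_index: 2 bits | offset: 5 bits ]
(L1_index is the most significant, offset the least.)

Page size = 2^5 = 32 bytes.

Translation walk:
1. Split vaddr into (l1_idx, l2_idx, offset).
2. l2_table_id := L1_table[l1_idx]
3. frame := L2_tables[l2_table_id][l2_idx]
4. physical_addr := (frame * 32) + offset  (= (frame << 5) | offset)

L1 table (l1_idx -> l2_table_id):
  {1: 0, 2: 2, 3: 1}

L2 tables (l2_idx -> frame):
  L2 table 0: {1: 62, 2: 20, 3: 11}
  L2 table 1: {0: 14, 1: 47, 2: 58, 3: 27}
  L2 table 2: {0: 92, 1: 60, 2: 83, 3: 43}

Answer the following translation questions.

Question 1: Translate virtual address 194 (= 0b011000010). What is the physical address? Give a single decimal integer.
Answer: 642

Derivation:
vaddr = 194 = 0b011000010
Split: l1_idx=1, l2_idx=2, offset=2
L1[1] = 0
L2[0][2] = 20
paddr = 20 * 32 + 2 = 642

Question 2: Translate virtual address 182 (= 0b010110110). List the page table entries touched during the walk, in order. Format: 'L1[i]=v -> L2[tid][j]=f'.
Answer: L1[1]=0 -> L2[0][1]=62

Derivation:
vaddr = 182 = 0b010110110
Split: l1_idx=1, l2_idx=1, offset=22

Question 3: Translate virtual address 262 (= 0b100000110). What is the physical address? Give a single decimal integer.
vaddr = 262 = 0b100000110
Split: l1_idx=2, l2_idx=0, offset=6
L1[2] = 2
L2[2][0] = 92
paddr = 92 * 32 + 6 = 2950

Answer: 2950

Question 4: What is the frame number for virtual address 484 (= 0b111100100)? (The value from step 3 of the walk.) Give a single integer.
vaddr = 484: l1_idx=3, l2_idx=3
L1[3] = 1; L2[1][3] = 27

Answer: 27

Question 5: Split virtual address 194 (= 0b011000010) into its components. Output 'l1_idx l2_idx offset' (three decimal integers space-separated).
Answer: 1 2 2

Derivation:
vaddr = 194 = 0b011000010
  top 2 bits -> l1_idx = 1
  next 2 bits -> l2_idx = 2
  bottom 5 bits -> offset = 2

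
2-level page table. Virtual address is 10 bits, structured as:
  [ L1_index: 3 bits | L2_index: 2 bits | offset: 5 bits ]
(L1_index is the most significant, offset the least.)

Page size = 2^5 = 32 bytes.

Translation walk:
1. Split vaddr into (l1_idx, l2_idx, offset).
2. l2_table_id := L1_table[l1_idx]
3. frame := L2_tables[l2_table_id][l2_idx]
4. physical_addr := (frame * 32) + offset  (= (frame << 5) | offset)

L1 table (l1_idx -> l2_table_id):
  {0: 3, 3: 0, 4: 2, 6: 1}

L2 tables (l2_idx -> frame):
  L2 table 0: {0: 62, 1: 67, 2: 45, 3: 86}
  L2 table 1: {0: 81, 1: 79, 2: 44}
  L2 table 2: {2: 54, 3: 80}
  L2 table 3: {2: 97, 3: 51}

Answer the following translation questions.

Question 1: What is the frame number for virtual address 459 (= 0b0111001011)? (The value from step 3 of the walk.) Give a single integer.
vaddr = 459: l1_idx=3, l2_idx=2
L1[3] = 0; L2[0][2] = 45

Answer: 45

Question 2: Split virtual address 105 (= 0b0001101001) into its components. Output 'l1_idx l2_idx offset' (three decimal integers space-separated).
Answer: 0 3 9

Derivation:
vaddr = 105 = 0b0001101001
  top 3 bits -> l1_idx = 0
  next 2 bits -> l2_idx = 3
  bottom 5 bits -> offset = 9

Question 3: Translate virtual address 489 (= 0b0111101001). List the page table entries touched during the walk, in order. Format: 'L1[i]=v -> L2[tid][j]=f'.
Answer: L1[3]=0 -> L2[0][3]=86

Derivation:
vaddr = 489 = 0b0111101001
Split: l1_idx=3, l2_idx=3, offset=9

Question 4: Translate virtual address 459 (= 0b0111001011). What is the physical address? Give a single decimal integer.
vaddr = 459 = 0b0111001011
Split: l1_idx=3, l2_idx=2, offset=11
L1[3] = 0
L2[0][2] = 45
paddr = 45 * 32 + 11 = 1451

Answer: 1451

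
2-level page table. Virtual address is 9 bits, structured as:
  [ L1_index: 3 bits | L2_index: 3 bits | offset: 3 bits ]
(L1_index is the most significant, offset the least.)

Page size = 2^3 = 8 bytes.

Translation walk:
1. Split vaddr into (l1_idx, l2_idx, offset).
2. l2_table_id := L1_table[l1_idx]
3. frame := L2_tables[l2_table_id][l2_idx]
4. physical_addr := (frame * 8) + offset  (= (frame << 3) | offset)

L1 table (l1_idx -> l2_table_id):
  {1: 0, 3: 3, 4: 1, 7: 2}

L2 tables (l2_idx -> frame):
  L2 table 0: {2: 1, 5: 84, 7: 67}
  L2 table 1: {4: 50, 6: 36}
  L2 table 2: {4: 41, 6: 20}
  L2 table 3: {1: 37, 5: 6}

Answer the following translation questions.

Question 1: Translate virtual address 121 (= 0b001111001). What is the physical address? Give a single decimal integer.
Answer: 537

Derivation:
vaddr = 121 = 0b001111001
Split: l1_idx=1, l2_idx=7, offset=1
L1[1] = 0
L2[0][7] = 67
paddr = 67 * 8 + 1 = 537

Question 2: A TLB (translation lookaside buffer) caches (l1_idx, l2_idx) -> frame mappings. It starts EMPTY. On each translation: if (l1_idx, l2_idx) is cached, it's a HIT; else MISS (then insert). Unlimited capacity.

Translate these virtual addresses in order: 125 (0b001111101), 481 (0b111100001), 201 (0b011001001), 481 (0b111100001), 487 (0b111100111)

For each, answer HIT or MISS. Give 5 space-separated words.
Answer: MISS MISS MISS HIT HIT

Derivation:
vaddr=125: (1,7) not in TLB -> MISS, insert
vaddr=481: (7,4) not in TLB -> MISS, insert
vaddr=201: (3,1) not in TLB -> MISS, insert
vaddr=481: (7,4) in TLB -> HIT
vaddr=487: (7,4) in TLB -> HIT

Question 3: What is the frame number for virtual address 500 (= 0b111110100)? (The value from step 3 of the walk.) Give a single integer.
vaddr = 500: l1_idx=7, l2_idx=6
L1[7] = 2; L2[2][6] = 20

Answer: 20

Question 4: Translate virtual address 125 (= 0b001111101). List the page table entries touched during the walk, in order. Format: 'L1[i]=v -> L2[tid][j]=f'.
Answer: L1[1]=0 -> L2[0][7]=67

Derivation:
vaddr = 125 = 0b001111101
Split: l1_idx=1, l2_idx=7, offset=5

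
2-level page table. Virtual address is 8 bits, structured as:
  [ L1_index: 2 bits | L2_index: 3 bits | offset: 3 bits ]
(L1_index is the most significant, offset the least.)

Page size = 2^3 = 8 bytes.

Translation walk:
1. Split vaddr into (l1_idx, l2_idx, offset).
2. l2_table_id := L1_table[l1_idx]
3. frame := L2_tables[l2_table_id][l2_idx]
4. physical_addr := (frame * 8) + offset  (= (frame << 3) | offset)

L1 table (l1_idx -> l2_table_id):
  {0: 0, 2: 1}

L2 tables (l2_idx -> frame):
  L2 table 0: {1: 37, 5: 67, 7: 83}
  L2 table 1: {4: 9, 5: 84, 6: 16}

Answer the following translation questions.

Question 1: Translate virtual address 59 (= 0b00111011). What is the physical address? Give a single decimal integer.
Answer: 667

Derivation:
vaddr = 59 = 0b00111011
Split: l1_idx=0, l2_idx=7, offset=3
L1[0] = 0
L2[0][7] = 83
paddr = 83 * 8 + 3 = 667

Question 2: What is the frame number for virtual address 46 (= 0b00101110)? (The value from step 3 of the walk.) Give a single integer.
vaddr = 46: l1_idx=0, l2_idx=5
L1[0] = 0; L2[0][5] = 67

Answer: 67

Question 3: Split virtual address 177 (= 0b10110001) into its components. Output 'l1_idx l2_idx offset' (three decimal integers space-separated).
vaddr = 177 = 0b10110001
  top 2 bits -> l1_idx = 2
  next 3 bits -> l2_idx = 6
  bottom 3 bits -> offset = 1

Answer: 2 6 1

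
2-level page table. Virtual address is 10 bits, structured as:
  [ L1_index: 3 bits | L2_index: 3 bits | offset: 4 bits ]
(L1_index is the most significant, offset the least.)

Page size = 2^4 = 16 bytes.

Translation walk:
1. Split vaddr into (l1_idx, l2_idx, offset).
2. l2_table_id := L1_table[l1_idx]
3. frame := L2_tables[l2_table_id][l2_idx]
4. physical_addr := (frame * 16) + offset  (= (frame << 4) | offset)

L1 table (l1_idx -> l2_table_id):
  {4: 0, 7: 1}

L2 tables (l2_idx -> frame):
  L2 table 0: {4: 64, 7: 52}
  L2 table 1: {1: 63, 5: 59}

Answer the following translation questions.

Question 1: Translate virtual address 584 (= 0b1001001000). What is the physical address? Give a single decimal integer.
Answer: 1032

Derivation:
vaddr = 584 = 0b1001001000
Split: l1_idx=4, l2_idx=4, offset=8
L1[4] = 0
L2[0][4] = 64
paddr = 64 * 16 + 8 = 1032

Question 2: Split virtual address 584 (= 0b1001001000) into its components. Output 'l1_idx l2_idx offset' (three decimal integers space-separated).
vaddr = 584 = 0b1001001000
  top 3 bits -> l1_idx = 4
  next 3 bits -> l2_idx = 4
  bottom 4 bits -> offset = 8

Answer: 4 4 8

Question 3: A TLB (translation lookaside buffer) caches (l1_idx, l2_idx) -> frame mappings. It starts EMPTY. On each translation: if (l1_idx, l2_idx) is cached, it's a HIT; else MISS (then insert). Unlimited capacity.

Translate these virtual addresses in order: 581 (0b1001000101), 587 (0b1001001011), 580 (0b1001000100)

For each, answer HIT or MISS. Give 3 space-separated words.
Answer: MISS HIT HIT

Derivation:
vaddr=581: (4,4) not in TLB -> MISS, insert
vaddr=587: (4,4) in TLB -> HIT
vaddr=580: (4,4) in TLB -> HIT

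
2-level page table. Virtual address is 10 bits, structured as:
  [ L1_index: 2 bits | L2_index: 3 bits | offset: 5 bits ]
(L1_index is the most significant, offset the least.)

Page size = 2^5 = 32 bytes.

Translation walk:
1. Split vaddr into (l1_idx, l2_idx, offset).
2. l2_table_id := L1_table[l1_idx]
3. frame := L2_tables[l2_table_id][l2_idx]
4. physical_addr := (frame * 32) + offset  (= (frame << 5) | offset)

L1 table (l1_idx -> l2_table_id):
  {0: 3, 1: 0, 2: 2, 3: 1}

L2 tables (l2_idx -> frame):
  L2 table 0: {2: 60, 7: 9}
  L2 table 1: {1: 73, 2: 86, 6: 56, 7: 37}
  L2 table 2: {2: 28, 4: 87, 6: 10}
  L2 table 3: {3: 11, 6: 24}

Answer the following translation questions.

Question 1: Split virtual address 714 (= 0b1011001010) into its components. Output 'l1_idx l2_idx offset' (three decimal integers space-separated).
vaddr = 714 = 0b1011001010
  top 2 bits -> l1_idx = 2
  next 3 bits -> l2_idx = 6
  bottom 5 bits -> offset = 10

Answer: 2 6 10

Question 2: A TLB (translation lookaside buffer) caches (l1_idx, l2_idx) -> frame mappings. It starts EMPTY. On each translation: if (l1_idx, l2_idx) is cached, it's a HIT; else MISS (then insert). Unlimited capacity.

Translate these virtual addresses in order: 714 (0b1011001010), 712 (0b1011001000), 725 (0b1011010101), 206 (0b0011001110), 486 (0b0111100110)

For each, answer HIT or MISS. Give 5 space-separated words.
Answer: MISS HIT HIT MISS MISS

Derivation:
vaddr=714: (2,6) not in TLB -> MISS, insert
vaddr=712: (2,6) in TLB -> HIT
vaddr=725: (2,6) in TLB -> HIT
vaddr=206: (0,6) not in TLB -> MISS, insert
vaddr=486: (1,7) not in TLB -> MISS, insert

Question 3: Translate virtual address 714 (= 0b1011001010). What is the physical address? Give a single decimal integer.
vaddr = 714 = 0b1011001010
Split: l1_idx=2, l2_idx=6, offset=10
L1[2] = 2
L2[2][6] = 10
paddr = 10 * 32 + 10 = 330

Answer: 330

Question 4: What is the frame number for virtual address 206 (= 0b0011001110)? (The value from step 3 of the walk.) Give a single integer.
vaddr = 206: l1_idx=0, l2_idx=6
L1[0] = 3; L2[3][6] = 24

Answer: 24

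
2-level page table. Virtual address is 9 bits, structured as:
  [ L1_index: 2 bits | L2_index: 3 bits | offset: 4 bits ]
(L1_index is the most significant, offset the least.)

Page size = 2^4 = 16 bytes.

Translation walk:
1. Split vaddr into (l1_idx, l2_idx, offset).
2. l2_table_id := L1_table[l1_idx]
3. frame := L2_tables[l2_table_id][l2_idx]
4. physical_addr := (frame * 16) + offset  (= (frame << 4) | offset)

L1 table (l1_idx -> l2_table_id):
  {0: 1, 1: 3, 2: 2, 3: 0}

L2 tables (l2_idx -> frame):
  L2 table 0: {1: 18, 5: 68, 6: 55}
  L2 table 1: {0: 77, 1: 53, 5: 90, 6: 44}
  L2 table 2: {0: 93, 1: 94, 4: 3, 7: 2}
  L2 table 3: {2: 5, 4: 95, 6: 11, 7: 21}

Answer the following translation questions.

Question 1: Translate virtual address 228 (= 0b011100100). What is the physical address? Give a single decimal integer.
Answer: 180

Derivation:
vaddr = 228 = 0b011100100
Split: l1_idx=1, l2_idx=6, offset=4
L1[1] = 3
L2[3][6] = 11
paddr = 11 * 16 + 4 = 180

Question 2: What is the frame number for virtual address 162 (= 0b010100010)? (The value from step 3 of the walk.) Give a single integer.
Answer: 5

Derivation:
vaddr = 162: l1_idx=1, l2_idx=2
L1[1] = 3; L2[3][2] = 5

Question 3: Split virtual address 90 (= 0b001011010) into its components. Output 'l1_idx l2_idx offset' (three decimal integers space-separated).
vaddr = 90 = 0b001011010
  top 2 bits -> l1_idx = 0
  next 3 bits -> l2_idx = 5
  bottom 4 bits -> offset = 10

Answer: 0 5 10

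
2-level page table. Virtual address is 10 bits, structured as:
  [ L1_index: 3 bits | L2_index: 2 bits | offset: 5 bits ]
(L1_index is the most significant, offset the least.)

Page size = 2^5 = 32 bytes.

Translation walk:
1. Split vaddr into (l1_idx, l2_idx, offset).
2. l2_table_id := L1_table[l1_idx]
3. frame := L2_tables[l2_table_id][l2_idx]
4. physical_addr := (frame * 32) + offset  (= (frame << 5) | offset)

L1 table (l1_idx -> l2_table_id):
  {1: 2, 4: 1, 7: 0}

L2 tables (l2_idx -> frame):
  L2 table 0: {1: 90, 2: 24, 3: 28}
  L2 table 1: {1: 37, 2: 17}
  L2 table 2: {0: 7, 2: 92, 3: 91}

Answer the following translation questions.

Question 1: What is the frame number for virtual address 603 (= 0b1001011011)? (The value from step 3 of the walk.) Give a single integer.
Answer: 17

Derivation:
vaddr = 603: l1_idx=4, l2_idx=2
L1[4] = 1; L2[1][2] = 17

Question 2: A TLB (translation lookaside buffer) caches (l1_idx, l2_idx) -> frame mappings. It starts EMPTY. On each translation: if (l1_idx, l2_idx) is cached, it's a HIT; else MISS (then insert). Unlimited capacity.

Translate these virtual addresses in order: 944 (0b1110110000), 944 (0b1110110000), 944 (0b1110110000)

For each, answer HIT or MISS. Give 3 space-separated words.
vaddr=944: (7,1) not in TLB -> MISS, insert
vaddr=944: (7,1) in TLB -> HIT
vaddr=944: (7,1) in TLB -> HIT

Answer: MISS HIT HIT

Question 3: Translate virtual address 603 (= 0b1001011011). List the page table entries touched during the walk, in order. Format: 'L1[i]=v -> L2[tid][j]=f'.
Answer: L1[4]=1 -> L2[1][2]=17

Derivation:
vaddr = 603 = 0b1001011011
Split: l1_idx=4, l2_idx=2, offset=27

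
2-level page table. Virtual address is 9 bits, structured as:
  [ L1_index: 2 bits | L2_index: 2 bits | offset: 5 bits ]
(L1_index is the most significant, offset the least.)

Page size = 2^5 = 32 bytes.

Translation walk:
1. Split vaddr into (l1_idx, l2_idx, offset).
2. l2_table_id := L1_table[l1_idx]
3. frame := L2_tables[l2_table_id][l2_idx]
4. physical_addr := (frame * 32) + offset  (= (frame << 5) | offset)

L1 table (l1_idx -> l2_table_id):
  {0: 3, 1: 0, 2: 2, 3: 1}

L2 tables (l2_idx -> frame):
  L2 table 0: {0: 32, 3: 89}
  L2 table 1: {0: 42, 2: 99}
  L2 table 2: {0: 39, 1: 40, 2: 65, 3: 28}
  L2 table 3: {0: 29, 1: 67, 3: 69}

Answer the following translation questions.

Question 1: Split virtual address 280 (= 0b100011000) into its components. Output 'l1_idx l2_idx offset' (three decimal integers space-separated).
Answer: 2 0 24

Derivation:
vaddr = 280 = 0b100011000
  top 2 bits -> l1_idx = 2
  next 2 bits -> l2_idx = 0
  bottom 5 bits -> offset = 24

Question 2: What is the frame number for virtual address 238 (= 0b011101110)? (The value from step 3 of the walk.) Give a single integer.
vaddr = 238: l1_idx=1, l2_idx=3
L1[1] = 0; L2[0][3] = 89

Answer: 89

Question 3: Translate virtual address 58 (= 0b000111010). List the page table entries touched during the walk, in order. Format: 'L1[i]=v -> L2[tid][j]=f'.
vaddr = 58 = 0b000111010
Split: l1_idx=0, l2_idx=1, offset=26

Answer: L1[0]=3 -> L2[3][1]=67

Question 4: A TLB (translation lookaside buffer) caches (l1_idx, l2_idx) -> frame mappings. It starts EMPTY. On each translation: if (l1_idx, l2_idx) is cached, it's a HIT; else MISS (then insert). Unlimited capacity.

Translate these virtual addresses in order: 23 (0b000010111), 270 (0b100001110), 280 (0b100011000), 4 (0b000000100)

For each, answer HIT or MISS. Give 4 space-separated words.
vaddr=23: (0,0) not in TLB -> MISS, insert
vaddr=270: (2,0) not in TLB -> MISS, insert
vaddr=280: (2,0) in TLB -> HIT
vaddr=4: (0,0) in TLB -> HIT

Answer: MISS MISS HIT HIT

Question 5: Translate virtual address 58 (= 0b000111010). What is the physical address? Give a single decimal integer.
vaddr = 58 = 0b000111010
Split: l1_idx=0, l2_idx=1, offset=26
L1[0] = 3
L2[3][1] = 67
paddr = 67 * 32 + 26 = 2170

Answer: 2170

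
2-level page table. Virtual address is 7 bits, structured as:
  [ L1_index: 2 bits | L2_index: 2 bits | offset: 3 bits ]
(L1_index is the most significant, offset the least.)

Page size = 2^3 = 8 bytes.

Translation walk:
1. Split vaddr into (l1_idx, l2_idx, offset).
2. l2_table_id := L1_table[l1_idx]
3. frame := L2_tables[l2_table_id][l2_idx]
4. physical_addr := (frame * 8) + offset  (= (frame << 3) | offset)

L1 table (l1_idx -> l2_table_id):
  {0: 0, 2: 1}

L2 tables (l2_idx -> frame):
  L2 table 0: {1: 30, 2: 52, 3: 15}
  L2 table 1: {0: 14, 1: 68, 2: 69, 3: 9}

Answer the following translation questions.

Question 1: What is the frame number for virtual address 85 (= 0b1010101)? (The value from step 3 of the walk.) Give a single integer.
vaddr = 85: l1_idx=2, l2_idx=2
L1[2] = 1; L2[1][2] = 69

Answer: 69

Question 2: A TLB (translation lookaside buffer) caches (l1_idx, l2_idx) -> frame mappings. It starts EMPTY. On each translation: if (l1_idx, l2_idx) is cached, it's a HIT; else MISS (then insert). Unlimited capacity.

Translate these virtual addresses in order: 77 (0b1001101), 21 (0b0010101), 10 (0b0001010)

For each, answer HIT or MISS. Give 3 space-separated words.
vaddr=77: (2,1) not in TLB -> MISS, insert
vaddr=21: (0,2) not in TLB -> MISS, insert
vaddr=10: (0,1) not in TLB -> MISS, insert

Answer: MISS MISS MISS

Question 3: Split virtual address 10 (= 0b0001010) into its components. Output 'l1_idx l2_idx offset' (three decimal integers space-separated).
vaddr = 10 = 0b0001010
  top 2 bits -> l1_idx = 0
  next 2 bits -> l2_idx = 1
  bottom 3 bits -> offset = 2

Answer: 0 1 2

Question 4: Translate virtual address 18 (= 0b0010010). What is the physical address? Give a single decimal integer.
vaddr = 18 = 0b0010010
Split: l1_idx=0, l2_idx=2, offset=2
L1[0] = 0
L2[0][2] = 52
paddr = 52 * 8 + 2 = 418

Answer: 418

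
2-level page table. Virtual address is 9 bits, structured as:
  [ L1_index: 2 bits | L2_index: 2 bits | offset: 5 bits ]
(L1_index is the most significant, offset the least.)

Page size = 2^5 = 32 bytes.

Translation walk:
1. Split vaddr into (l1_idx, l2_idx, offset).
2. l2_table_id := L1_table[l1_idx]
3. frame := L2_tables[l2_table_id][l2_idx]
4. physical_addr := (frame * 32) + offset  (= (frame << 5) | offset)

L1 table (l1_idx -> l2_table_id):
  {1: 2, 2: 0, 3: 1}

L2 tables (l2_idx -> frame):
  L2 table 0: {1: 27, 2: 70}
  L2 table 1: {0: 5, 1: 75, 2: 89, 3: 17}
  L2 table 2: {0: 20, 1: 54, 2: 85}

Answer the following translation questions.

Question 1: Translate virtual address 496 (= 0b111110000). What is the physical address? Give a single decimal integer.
Answer: 560

Derivation:
vaddr = 496 = 0b111110000
Split: l1_idx=3, l2_idx=3, offset=16
L1[3] = 1
L2[1][3] = 17
paddr = 17 * 32 + 16 = 560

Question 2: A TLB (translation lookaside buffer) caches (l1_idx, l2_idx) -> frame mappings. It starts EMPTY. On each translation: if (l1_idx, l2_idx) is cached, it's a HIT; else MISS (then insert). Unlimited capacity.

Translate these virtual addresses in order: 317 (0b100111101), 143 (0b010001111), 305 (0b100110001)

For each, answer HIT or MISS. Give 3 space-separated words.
Answer: MISS MISS HIT

Derivation:
vaddr=317: (2,1) not in TLB -> MISS, insert
vaddr=143: (1,0) not in TLB -> MISS, insert
vaddr=305: (2,1) in TLB -> HIT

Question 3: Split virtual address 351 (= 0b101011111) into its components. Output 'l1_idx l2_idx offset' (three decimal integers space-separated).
Answer: 2 2 31

Derivation:
vaddr = 351 = 0b101011111
  top 2 bits -> l1_idx = 2
  next 2 bits -> l2_idx = 2
  bottom 5 bits -> offset = 31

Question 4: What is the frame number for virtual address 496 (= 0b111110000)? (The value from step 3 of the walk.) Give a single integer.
Answer: 17

Derivation:
vaddr = 496: l1_idx=3, l2_idx=3
L1[3] = 1; L2[1][3] = 17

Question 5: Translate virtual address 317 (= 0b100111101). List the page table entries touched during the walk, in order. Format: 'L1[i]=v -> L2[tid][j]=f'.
Answer: L1[2]=0 -> L2[0][1]=27

Derivation:
vaddr = 317 = 0b100111101
Split: l1_idx=2, l2_idx=1, offset=29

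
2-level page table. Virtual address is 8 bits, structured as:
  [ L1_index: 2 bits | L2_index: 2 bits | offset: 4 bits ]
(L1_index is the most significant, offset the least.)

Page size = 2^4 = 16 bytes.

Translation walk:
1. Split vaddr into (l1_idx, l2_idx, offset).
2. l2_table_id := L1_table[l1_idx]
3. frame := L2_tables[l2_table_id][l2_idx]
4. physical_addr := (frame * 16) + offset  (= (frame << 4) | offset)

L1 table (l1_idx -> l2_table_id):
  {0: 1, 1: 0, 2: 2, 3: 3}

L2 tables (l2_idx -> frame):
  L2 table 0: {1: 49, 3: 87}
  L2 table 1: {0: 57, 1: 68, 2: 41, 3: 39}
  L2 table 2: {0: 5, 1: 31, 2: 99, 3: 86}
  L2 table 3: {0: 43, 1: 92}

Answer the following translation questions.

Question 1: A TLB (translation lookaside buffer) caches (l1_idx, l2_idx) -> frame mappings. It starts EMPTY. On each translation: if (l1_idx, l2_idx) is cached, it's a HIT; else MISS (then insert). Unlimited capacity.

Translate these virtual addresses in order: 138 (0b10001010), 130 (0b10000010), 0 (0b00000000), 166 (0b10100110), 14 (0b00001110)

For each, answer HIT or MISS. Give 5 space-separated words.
Answer: MISS HIT MISS MISS HIT

Derivation:
vaddr=138: (2,0) not in TLB -> MISS, insert
vaddr=130: (2,0) in TLB -> HIT
vaddr=0: (0,0) not in TLB -> MISS, insert
vaddr=166: (2,2) not in TLB -> MISS, insert
vaddr=14: (0,0) in TLB -> HIT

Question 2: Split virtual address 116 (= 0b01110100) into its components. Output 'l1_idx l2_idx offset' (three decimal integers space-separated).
Answer: 1 3 4

Derivation:
vaddr = 116 = 0b01110100
  top 2 bits -> l1_idx = 1
  next 2 bits -> l2_idx = 3
  bottom 4 bits -> offset = 4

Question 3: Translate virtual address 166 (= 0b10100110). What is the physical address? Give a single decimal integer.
Answer: 1590

Derivation:
vaddr = 166 = 0b10100110
Split: l1_idx=2, l2_idx=2, offset=6
L1[2] = 2
L2[2][2] = 99
paddr = 99 * 16 + 6 = 1590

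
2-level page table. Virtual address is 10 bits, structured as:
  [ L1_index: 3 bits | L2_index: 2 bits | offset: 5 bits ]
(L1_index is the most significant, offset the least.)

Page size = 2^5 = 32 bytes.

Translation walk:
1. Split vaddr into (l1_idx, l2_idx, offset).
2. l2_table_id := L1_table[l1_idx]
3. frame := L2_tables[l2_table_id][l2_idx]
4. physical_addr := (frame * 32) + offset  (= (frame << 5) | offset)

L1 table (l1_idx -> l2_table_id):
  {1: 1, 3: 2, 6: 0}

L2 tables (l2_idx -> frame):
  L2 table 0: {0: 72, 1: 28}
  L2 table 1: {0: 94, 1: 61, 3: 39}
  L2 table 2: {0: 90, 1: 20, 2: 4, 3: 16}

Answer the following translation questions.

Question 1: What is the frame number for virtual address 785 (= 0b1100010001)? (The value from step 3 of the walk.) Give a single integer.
Answer: 72

Derivation:
vaddr = 785: l1_idx=6, l2_idx=0
L1[6] = 0; L2[0][0] = 72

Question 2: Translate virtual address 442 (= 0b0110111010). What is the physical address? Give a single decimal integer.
vaddr = 442 = 0b0110111010
Split: l1_idx=3, l2_idx=1, offset=26
L1[3] = 2
L2[2][1] = 20
paddr = 20 * 32 + 26 = 666

Answer: 666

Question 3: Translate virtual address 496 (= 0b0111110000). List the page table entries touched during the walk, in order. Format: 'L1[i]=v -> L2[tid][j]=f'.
Answer: L1[3]=2 -> L2[2][3]=16

Derivation:
vaddr = 496 = 0b0111110000
Split: l1_idx=3, l2_idx=3, offset=16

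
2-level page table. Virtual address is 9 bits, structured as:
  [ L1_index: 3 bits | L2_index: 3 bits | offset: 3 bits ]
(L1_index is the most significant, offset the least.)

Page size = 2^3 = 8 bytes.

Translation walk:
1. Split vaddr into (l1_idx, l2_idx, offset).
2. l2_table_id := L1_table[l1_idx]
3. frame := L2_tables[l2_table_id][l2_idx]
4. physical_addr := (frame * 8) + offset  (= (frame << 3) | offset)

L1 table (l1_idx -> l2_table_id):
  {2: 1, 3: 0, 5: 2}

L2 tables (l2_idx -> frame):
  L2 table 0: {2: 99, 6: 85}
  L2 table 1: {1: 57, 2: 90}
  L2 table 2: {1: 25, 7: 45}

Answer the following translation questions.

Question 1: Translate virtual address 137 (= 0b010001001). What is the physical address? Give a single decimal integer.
vaddr = 137 = 0b010001001
Split: l1_idx=2, l2_idx=1, offset=1
L1[2] = 1
L2[1][1] = 57
paddr = 57 * 8 + 1 = 457

Answer: 457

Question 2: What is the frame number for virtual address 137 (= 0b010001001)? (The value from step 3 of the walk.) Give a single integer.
vaddr = 137: l1_idx=2, l2_idx=1
L1[2] = 1; L2[1][1] = 57

Answer: 57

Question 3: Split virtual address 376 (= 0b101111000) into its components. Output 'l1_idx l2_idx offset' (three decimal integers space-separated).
vaddr = 376 = 0b101111000
  top 3 bits -> l1_idx = 5
  next 3 bits -> l2_idx = 7
  bottom 3 bits -> offset = 0

Answer: 5 7 0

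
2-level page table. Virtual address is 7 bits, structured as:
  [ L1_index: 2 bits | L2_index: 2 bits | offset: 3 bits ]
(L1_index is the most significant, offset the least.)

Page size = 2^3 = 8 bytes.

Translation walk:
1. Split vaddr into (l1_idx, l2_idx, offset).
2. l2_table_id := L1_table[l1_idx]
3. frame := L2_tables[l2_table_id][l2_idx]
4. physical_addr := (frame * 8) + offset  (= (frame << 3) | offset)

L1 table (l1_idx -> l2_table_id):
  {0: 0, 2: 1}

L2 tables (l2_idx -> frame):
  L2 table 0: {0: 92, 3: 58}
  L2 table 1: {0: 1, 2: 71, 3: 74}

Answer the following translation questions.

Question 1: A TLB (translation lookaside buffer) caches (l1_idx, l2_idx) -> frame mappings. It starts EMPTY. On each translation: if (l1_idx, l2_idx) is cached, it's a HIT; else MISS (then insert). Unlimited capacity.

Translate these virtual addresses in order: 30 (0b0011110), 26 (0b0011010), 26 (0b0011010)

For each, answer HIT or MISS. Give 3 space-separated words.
vaddr=30: (0,3) not in TLB -> MISS, insert
vaddr=26: (0,3) in TLB -> HIT
vaddr=26: (0,3) in TLB -> HIT

Answer: MISS HIT HIT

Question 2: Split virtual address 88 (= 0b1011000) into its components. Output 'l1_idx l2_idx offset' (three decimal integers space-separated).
Answer: 2 3 0

Derivation:
vaddr = 88 = 0b1011000
  top 2 bits -> l1_idx = 2
  next 2 bits -> l2_idx = 3
  bottom 3 bits -> offset = 0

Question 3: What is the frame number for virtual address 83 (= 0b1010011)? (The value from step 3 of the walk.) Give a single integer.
vaddr = 83: l1_idx=2, l2_idx=2
L1[2] = 1; L2[1][2] = 71

Answer: 71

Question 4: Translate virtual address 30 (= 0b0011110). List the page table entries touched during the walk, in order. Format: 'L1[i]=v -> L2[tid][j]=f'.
Answer: L1[0]=0 -> L2[0][3]=58

Derivation:
vaddr = 30 = 0b0011110
Split: l1_idx=0, l2_idx=3, offset=6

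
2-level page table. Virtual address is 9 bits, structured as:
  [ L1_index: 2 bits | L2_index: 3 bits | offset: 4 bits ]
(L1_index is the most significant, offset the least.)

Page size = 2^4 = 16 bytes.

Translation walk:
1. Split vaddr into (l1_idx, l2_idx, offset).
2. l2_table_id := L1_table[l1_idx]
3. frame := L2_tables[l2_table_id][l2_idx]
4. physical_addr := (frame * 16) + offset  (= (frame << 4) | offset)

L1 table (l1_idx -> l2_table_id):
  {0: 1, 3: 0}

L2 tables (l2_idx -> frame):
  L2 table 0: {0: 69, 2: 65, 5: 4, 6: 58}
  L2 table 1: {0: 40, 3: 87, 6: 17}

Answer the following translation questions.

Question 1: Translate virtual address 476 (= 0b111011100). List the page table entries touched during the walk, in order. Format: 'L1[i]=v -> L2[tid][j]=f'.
Answer: L1[3]=0 -> L2[0][5]=4

Derivation:
vaddr = 476 = 0b111011100
Split: l1_idx=3, l2_idx=5, offset=12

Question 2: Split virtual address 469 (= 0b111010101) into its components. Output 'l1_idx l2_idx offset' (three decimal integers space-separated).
Answer: 3 5 5

Derivation:
vaddr = 469 = 0b111010101
  top 2 bits -> l1_idx = 3
  next 3 bits -> l2_idx = 5
  bottom 4 bits -> offset = 5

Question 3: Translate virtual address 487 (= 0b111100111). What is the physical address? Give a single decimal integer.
vaddr = 487 = 0b111100111
Split: l1_idx=3, l2_idx=6, offset=7
L1[3] = 0
L2[0][6] = 58
paddr = 58 * 16 + 7 = 935

Answer: 935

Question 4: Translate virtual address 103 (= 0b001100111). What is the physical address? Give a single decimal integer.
Answer: 279

Derivation:
vaddr = 103 = 0b001100111
Split: l1_idx=0, l2_idx=6, offset=7
L1[0] = 1
L2[1][6] = 17
paddr = 17 * 16 + 7 = 279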